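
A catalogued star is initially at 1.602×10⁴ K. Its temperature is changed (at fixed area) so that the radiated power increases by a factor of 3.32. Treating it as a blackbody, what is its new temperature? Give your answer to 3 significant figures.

T₂ ≈ 2.16×10⁴ K

P ∝ T⁴, so T₂/T₁ = (P₂/P₁)^(1/4) = (3.32)^(1/4) = 1.34985.
T₂ = 1.602×10⁴ × 1.34985 = 2.16×10⁴ K.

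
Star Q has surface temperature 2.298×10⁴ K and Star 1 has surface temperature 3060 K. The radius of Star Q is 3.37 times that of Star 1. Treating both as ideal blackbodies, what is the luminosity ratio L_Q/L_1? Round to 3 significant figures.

L_Q/L_1 ≈ 3.61×10⁴

L ∝ R²T⁴, so L_Q/L_1 = (R_Q/R_1)²(T_Q/T_1)⁴ = (3.37)² × (2.298×10⁴/3060)⁴ = 11.3569 × 3180.64 = 3.61×10⁴.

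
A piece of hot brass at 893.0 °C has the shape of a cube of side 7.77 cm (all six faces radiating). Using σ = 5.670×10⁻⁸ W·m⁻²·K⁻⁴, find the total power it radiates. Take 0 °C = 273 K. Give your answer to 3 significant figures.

P ≈ 3.80×10³ W

T = 893.0 °C + 273 = 1166.0 K.
Area A = 6s² = 6×(0.0777 m)² = 0.0362237 m².
P = σAT⁴ = 5.670×10⁻⁸ × 0.0362237 × (1166.0)⁴ = 3.80×10³ W.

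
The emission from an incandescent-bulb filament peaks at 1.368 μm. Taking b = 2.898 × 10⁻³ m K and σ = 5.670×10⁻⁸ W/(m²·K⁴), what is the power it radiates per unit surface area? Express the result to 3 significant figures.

Wien's law: T = b/λ_max = 2.898×10⁻³/1.368×10⁻⁶ = 2118.42 K.
Then I = σT⁴ = 5.670×10⁻⁸×(2118.42)⁴ = 1.14×10⁶ W/m².

I ≈ 1.14×10⁶ W/m²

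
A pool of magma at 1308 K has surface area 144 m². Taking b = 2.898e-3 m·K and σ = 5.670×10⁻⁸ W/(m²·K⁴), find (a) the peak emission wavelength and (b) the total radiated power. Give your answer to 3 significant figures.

(a) λ_max = b/T = 2.898×10⁻³/1308 = 2.216×10⁻⁶ m = 2.22×10³ nm.
Area A = 144 m².
(b) P = σAT⁴ = 5.670×10⁻⁸×144×(1308)⁴ = 2.39×10⁷ W.

λ_max ≈ 2.22×10³ nm; P ≈ 2.39×10⁷ W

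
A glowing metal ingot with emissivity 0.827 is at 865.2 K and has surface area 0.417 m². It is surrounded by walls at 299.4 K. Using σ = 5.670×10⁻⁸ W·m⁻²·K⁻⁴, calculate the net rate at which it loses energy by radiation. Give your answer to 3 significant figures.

Net loss ≈ 1.08×10⁴ W

Area A = 0.417 m².
Net radiated power P_net = εσA(T⁴ − T₀⁴) = 0.827×5.670×10⁻⁸×0.417×(865.2⁴ − 299.4⁴).
T⁴ − T₀⁴ = 5.60359×10¹¹ − 8.03539×10⁹ = 5.52324×10¹¹ K⁴, so P_net = 1.08×10⁴ W.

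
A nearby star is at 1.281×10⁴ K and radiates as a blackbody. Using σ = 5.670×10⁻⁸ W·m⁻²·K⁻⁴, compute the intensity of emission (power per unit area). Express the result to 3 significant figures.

Stefan–Boltzmann: I = σT⁴ = 5.670×10⁻⁸ × (1.281×10⁴)⁴ = 1.53×10⁹ W/m².

I ≈ 1.53×10⁹ W/m²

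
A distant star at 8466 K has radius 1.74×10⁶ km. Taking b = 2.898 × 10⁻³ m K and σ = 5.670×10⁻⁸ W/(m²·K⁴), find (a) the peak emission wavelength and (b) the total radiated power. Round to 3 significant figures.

λ_max ≈ 342 nm; P ≈ 1.11×10²⁸ W

(a) λ_max = b/T = 2.898×10⁻³/8466 = 3.423×10⁻⁷ m = 342 nm.
Surface area A = 4πR² = 4π(1.74×10⁹ m)² = 3.80459×10¹⁹ m².
(b) P = σAT⁴ = 5.670×10⁻⁸×3.80459×10¹⁹×(8466)⁴ = 1.11×10²⁸ W.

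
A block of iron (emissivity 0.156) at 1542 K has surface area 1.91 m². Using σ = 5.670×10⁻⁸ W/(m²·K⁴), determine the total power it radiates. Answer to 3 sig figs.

P ≈ 9.55×10⁴ W

Area A = 1.91 m².
P = εσAT⁴ = 0.156 × 5.670×10⁻⁸ × 1.91 × (1542)⁴ = 9.55×10⁴ W.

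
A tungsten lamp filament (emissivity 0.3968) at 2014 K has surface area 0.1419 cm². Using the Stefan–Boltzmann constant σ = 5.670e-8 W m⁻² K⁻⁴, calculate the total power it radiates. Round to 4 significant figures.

Area A = 0.1419 cm² = 1.419×10⁻⁵ m².
P = εσAT⁴ = 0.3968 × 5.670×10⁻⁸ × 1.419×10⁻⁵ × (2014)⁴ = 5.253 W.

P ≈ 5.253 W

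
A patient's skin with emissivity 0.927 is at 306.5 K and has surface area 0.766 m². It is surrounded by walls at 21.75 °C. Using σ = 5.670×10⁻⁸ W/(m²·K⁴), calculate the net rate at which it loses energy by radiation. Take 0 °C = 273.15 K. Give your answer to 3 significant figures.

Surroundings: T = 21.75 °C + 273.15 = 294.90 K.
Area A = 0.766 m².
Net radiated power P_net = εσA(T⁴ − T₀⁴) = 0.927×5.670×10⁻⁸×0.766×(306.5⁴ − 294.90⁴).
T⁴ − T₀⁴ = 8.82515×10⁹ − 7.56309×10⁹ = 1.26206×10⁹ K⁴, so P_net = 50.8 W.

Net loss ≈ 50.8 W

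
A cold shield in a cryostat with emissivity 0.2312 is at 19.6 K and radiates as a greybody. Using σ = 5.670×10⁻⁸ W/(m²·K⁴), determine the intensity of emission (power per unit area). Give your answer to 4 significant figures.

I ≈ 1.935×10⁻³ W/m²

Stefan–Boltzmann: I = εσT⁴ = 0.2312 × 5.670×10⁻⁸ × (19.6)⁴ = 1.935×10⁻³ W/m².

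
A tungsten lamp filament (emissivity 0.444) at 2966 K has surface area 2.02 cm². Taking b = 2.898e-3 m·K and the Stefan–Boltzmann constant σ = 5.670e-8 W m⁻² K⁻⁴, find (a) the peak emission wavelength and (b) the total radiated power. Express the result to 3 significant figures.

λ_max ≈ 0.977 μm; P ≈ 394 W

(a) λ_max = b/T = 2.898×10⁻³/2966 = 9.771×10⁻⁷ m = 0.977 μm.
Area A = 2.02 cm² = 2.02×10⁻⁴ m².
(b) P = εσAT⁴ = 0.444×5.670×10⁻⁸×2.02×10⁻⁴×(2966)⁴ = 394 W.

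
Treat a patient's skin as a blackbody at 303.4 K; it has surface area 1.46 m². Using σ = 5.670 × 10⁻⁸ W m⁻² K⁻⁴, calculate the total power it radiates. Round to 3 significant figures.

Area A = 1.46 m².
P = σAT⁴ = 5.670×10⁻⁸ × 1.46 × (303.4)⁴ = 701 W.

P ≈ 701 W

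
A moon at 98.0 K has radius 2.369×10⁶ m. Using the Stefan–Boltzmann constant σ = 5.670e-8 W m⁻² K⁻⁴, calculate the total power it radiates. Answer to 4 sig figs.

Surface area A = 4πR² = 4π(2.369×10⁶ m)² = 7.05245×10¹³ m².
P = σAT⁴ = 5.670×10⁻⁸ × 7.05245×10¹³ × (98.0)⁴ = 3.688×10¹⁴ W.

P ≈ 3.688×10¹⁴ W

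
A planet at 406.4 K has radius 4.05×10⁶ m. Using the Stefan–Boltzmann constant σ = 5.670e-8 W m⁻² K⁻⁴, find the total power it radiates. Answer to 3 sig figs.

P ≈ 3.19×10¹⁷ W

Surface area A = 4πR² = 4π(4.05×10⁶ m)² = 2.06120×10¹⁴ m².
P = σAT⁴ = 5.670×10⁻⁸ × 2.06120×10¹⁴ × (406.4)⁴ = 3.19×10¹⁷ W.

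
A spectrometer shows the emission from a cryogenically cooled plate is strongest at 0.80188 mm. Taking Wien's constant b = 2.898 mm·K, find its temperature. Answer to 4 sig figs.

T ≈ 3.614 K

Wien's law gives T = b/λ_max = (2.898×10⁻³ m·K)/(8.0188×10⁻⁴ m) = 3.614 K.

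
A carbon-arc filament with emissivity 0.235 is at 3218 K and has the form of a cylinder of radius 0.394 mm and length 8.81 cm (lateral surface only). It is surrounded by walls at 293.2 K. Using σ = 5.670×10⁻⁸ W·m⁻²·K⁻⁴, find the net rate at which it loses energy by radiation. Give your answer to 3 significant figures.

Lateral area A = 2πrL = 2π×3.94×10⁻⁴×0.0881 = 2.18098×10⁻⁴ m².
Net radiated power P_net = εσA(T⁴ − T₀⁴) = 0.235×5.670×10⁻⁸×2.18098×10⁻⁴×(3218⁴ − 293.2⁴).
T⁴ − T₀⁴ = 1.07237×10¹⁴ − 7.39019×10⁹ = 1.07230×10¹⁴ K⁴, so P_net = 312 W.

Net loss ≈ 312 W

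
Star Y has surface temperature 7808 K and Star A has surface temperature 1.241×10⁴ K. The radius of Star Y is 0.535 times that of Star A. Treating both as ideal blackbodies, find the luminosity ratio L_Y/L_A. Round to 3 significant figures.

L_Y/L_A ≈ 0.0449

L ∝ R²T⁴, so L_Y/L_A = (R_Y/R_A)²(T_Y/T_A)⁴ = (0.535)² × (7808/1.241×10⁴)⁴ = 0.286225 × 0.156701 = 0.0449.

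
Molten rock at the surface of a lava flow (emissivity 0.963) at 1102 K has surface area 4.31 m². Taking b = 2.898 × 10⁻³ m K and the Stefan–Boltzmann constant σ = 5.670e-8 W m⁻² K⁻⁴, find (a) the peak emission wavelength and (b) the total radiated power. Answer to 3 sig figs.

(a) λ_max = b/T = 2.898×10⁻³/1102 = 2.630×10⁻⁶ m = 2.63 μm.
Area A = 4.31 m².
(b) P = εσAT⁴ = 0.963×5.670×10⁻⁸×4.31×(1102)⁴ = 3.47×10⁵ W.

λ_max ≈ 2.63 μm; P ≈ 3.47×10⁵ W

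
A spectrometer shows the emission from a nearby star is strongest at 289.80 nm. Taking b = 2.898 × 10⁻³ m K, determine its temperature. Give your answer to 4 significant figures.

T ≈ 1.000×10⁴ K

Wien's law gives T = b/λ_max = (2.898×10⁻³ m·K)/(2.8980×10⁻⁷ m) = 1.000×10⁴ K.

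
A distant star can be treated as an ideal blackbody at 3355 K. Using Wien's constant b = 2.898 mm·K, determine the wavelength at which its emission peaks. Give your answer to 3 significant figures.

Wien's displacement law: λ_max = b/T = (2.898×10⁻³ m·K)/(3355 K) = 8.638×10⁻⁷ m.
That is 0.864 μm, in the infrared range.

λ_max ≈ 0.864 μm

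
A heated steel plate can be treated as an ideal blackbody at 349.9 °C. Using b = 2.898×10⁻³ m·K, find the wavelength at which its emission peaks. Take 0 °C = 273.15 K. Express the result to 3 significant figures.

λ_max ≈ 4.65 μm

T = 349.9 °C + 273.15 = 623.05 K.
Wien's displacement law: λ_max = b/T = (2.898×10⁻³ m·K)/(623.05 K) = 4.651×10⁻⁶ m.
That is 4.65 μm, in the infrared range.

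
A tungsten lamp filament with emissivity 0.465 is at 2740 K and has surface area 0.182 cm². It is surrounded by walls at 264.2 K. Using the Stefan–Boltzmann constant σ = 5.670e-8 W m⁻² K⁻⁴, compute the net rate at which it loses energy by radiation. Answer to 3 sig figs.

Net loss ≈ 27.0 W

Area A = 0.182 cm² = 1.82×10⁻⁵ m².
Net radiated power P_net = εσA(T⁴ − T₀⁴) = 0.465×5.670×10⁻⁸×1.82×10⁻⁵×(2740⁴ − 264.2⁴).
T⁴ − T₀⁴ = 5.63641×10¹³ − 4.87227×10⁹ = 5.63592×10¹³ K⁴, so P_net = 27.0 W.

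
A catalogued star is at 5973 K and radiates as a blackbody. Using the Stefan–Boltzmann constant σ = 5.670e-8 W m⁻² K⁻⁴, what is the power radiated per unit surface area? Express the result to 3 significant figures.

Stefan–Boltzmann: I = σT⁴ = 5.670×10⁻⁸ × (5973)⁴ = 7.22×10⁷ W/m².

I ≈ 7.22×10⁷ W/m²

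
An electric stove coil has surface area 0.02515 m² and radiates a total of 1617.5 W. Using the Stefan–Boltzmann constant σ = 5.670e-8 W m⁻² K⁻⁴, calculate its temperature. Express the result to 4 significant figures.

T ≈ 1032 K

Area A = 0.02515 m².
P = σAT⁴ ⇒ T = (P/(σA))^(1/4) = (1617.5/(5.670×10⁻⁸×0.02515))^(1/4) = 1032 K.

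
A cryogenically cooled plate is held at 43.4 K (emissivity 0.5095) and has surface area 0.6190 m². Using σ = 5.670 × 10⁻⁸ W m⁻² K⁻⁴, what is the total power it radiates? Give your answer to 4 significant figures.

Area A = 0.6190 m².
P = εσAT⁴ = 0.5095 × 5.670×10⁻⁸ × 0.6190 × (43.4)⁴ = 0.06344 W.

P ≈ 0.06344 W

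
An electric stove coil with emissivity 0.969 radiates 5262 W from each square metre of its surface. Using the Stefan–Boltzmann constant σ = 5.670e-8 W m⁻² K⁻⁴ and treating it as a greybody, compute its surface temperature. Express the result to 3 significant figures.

T ≈ 556 K

I = εσT⁴, so T = (I/εσ)^(1/4) = (5262/(0.969×5.670×10⁻⁸))^(1/4) = 556 K.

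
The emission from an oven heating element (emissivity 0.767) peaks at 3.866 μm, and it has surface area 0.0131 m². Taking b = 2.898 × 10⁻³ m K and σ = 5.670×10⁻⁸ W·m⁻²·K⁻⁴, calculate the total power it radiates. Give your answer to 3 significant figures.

Wien's law: T = b/λ_max = 2.898×10⁻³/3.866×10⁻⁶ = 749.612 K.
Area A = 0.0131 m².
Then P = εσAT⁴ = 0.767×5.670×10⁻⁸×0.0131×(749.612)⁴ = 180 W.

P ≈ 180 W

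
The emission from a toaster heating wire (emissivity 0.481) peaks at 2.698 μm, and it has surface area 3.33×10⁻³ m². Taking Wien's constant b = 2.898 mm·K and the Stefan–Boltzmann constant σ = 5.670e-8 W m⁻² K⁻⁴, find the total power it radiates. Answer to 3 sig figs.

Wien's law: T = b/λ_max = 2.898×10⁻³/2.698×10⁻⁶ = 1074.13 K.
Area A = 3.33×10⁻³ m².
Then P = εσAT⁴ = 0.481×5.670×10⁻⁸×3.33×10⁻³×(1074.13)⁴ = 121 W.

P ≈ 121 W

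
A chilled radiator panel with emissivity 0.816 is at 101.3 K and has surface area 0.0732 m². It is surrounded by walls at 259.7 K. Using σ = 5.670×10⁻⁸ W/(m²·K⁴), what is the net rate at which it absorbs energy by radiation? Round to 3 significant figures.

Area A = 0.0732 m².
Net radiated power P_net = εσA(T⁴ − T₀⁴) = 0.816×5.670×10⁻⁸×0.0732×(101.3⁴ − 259.7⁴).
T⁴ − T₀⁴ = 1.05302×10⁸ − 4.54871×10⁹ = -4.44341×10⁹ K⁴, so P_net = -15.0 W — negative, meaning a net gain of 15.0 W.

Net gain ≈ 15.0 W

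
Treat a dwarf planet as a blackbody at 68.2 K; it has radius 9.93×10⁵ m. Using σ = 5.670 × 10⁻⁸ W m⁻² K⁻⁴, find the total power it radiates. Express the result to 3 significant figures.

P ≈ 1.52×10¹³ W

Surface area A = 4πR² = 4π(9.93×10⁵ m)² = 1.23911×10¹³ m².
P = σAT⁴ = 5.670×10⁻⁸ × 1.23911×10¹³ × (68.2)⁴ = 1.52×10¹³ W.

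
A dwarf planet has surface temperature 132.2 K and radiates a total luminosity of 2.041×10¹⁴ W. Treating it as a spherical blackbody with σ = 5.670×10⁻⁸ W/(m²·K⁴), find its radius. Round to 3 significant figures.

L = 4πR²σT⁴ ⇒ R = √(L/(4πσT⁴)).
σT⁴ = 17.3184 W/m², so R = √(2.041×10¹⁴/(4π×17.3184)) = 9.68×10⁵ m.

R ≈ 9.68×10⁵ m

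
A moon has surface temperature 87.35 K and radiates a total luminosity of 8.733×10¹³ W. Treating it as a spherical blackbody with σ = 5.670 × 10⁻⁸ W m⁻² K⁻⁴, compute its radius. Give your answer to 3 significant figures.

R ≈ 1.45×10⁶ m

L = 4πR²σT⁴ ⇒ R = √(L/(4πσT⁴)).
σT⁴ = 3.30092 W/m², so R = √(8.733×10¹³/(4π×3.30092)) = 1.45×10⁶ m.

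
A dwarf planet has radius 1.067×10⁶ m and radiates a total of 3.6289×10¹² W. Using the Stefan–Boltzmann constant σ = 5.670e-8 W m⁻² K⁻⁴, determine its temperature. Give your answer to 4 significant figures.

T ≈ 45.99 K

Surface area A = 4πR² = 4π(1.067×10⁶ m)² = 1.43067×10¹³ m².
P = σAT⁴ ⇒ T = (P/(σA))^(1/4) = (3.6289×10¹²/(5.670×10⁻⁸×1.43067×10¹³))^(1/4) = 45.99 K.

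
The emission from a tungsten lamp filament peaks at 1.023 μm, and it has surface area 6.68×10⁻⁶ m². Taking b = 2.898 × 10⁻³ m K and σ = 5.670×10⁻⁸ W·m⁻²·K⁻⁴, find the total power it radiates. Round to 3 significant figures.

Wien's law: T = b/λ_max = 2.898×10⁻³/1.023×10⁻⁶ = 2832.84 K.
Area A = 6.68×10⁻⁶ m².
Then P = σAT⁴ = 5.670×10⁻⁸×6.68×10⁻⁶×(2832.84)⁴ = 24.4 W.

P ≈ 24.4 W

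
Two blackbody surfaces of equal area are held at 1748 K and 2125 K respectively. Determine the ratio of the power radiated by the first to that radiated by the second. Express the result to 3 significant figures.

P₁/P₂ ≈ 0.458

With equal areas, P₁/P₂ = (T₁/T₂)⁴ = (1748/2125)⁴ = 0.458.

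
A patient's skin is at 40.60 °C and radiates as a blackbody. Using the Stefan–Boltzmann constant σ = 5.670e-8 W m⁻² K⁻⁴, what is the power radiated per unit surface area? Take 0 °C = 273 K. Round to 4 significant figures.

T = 40.60 °C + 273 = 313.60 K.
Stefan–Boltzmann: I = σT⁴ = 5.670×10⁻⁸ × (313.60)⁴ = 548.4 W/m².

I ≈ 548.4 W/m²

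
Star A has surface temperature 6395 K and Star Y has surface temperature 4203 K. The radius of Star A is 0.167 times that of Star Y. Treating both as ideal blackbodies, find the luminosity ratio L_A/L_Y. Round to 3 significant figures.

L ∝ R²T⁴, so L_A/L_Y = (R_A/R_Y)²(T_A/T_Y)⁴ = (0.167)² × (6395/4203)⁴ = 0.027889 × 5.35950 = 0.149.

L_A/L_Y ≈ 0.149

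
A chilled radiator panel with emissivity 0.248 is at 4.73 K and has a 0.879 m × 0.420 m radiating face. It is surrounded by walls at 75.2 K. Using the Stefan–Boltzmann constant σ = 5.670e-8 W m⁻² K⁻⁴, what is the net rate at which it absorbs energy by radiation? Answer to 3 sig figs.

Net gain ≈ 0.166 W

Area A = 0.879 × 0.420 = 0.36918 m².
Net radiated power P_net = εσA(T⁴ − T₀⁴) = 0.248×5.670×10⁻⁸×0.36918×(4.73⁴ − 75.2⁴).
T⁴ − T₀⁴ = 500.547 − 3.19795×10⁷ = -3.19790×10⁷ K⁴, so P_net = -0.166 W — negative, meaning a net gain of 0.166 W.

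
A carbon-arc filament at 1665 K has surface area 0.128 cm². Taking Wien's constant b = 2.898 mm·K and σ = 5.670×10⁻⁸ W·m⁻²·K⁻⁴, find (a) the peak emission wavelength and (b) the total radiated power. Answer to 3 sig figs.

(a) λ_max = b/T = 2.898×10⁻³/1665 = 1.741×10⁻⁶ m = 1.74×10³ nm.
Area A = 0.128 cm² = 1.28×10⁻⁵ m².
(b) P = σAT⁴ = 5.670×10⁻⁸×1.28×10⁻⁵×(1665)⁴ = 5.58 W.

λ_max ≈ 1.74×10³ nm; P ≈ 5.58 W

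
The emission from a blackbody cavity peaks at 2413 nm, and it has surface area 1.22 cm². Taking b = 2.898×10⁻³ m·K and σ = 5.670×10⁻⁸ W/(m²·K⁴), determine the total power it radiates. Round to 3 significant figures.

P ≈ 14.4 W

Wien's law: T = b/λ_max = 2.898×10⁻³/2.413×10⁻⁶ = 1200.99 K.
Area A = 1.22 cm² = 1.22×10⁻⁴ m².
Then P = σAT⁴ = 5.670×10⁻⁸×1.22×10⁻⁴×(1200.99)⁴ = 14.4 W.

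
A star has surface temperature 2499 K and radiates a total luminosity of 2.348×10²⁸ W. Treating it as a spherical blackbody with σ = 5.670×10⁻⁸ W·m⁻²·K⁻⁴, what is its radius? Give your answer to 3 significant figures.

R ≈ 2.91×10¹⁰ m

L = 4πR²σT⁴ ⇒ R = √(L/(4πσT⁴)).
σT⁴ = 2.21130×10⁶ W/m², so R = √(2.348×10²⁸/(4π×2.21130×10⁶)) = 2.91×10¹⁰ m.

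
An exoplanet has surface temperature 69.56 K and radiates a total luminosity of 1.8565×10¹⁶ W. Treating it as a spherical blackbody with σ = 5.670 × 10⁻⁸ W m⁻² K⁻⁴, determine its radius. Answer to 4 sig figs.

L = 4πR²σT⁴ ⇒ R = √(L/(4πσT⁴)).
σT⁴ = 1.32746 W/m², so R = √(1.8565×10¹⁶/(4π×1.32746)) = 3.336×10⁷ m.

R ≈ 3.336×10⁷ m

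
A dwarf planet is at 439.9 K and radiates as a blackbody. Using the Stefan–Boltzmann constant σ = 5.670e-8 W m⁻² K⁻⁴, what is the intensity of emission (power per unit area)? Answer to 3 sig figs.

Stefan–Boltzmann: I = σT⁴ = 5.670×10⁻⁸ × (439.9)⁴ = 2.12×10³ W/m².

I ≈ 2.12×10³ W/m²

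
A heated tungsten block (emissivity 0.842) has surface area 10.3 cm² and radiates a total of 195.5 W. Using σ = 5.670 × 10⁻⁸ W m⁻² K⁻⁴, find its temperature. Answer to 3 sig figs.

Area A = 10.3 cm² = 1.03×10⁻³ m².
P = εσAT⁴ ⇒ T = (P/(εσA))^(1/4) = (195.5/(0.842×5.670×10⁻⁸×1.03×10⁻³))^(1/4) = 1.41×10³ K.

T ≈ 1.41×10³ K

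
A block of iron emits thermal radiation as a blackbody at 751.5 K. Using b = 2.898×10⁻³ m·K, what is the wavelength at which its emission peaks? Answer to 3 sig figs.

Wien's displacement law: λ_max = b/T = (2.898×10⁻³ m·K)/(751.5 K) = 3.856×10⁻⁶ m.
That is 3.86 μm, in the infrared range.

λ_max ≈ 3.86 μm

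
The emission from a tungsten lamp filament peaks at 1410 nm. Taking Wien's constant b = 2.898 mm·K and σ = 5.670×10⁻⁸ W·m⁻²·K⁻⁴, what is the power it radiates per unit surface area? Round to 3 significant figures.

I ≈ 1.01×10⁶ W/m²

Wien's law: T = b/λ_max = 2.898×10⁻³/1.410×10⁻⁶ = 2055.32 K.
Then I = σT⁴ = 5.670×10⁻⁸×(2055.32)⁴ = 1.01×10⁶ W/m².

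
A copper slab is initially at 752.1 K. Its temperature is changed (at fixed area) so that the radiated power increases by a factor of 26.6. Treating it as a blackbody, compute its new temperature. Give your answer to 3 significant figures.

T₂ ≈ 1.71×10³ K

P ∝ T⁴, so T₂/T₁ = (P₂/P₁)^(1/4) = (26.6)^(1/4) = 2.27102.
T₂ = 752.1 × 2.27102 = 1.71×10³ K.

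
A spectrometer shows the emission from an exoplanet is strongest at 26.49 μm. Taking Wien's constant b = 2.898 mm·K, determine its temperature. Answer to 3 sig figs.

Wien's law gives T = b/λ_max = (2.898×10⁻³ m·K)/(2.649×10⁻⁵ m) = 109 K.

T ≈ 109 K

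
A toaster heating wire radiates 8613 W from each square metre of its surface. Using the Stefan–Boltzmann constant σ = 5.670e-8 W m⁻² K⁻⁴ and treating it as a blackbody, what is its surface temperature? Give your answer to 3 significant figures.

I = σT⁴, so T = (I/σ)^(1/4) = (8613/(5.670×10⁻⁸))^(1/4) = 624 K.

T ≈ 624 K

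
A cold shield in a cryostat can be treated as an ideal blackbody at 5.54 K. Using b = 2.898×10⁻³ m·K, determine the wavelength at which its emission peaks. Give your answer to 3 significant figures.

λ_max ≈ 5.23×10⁻⁴ m

Wien's displacement law: λ_max = b/T = (2.898×10⁻³ m·K)/(5.54 K) = 5.231×10⁻⁴ m.
That is 5.23×10⁻⁴ m, in the infrared range.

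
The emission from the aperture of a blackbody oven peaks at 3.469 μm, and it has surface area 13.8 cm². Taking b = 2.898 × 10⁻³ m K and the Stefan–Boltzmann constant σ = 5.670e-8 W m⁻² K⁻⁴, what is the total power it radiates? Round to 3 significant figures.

P ≈ 38.1 W

Wien's law: T = b/λ_max = 2.898×10⁻³/3.469×10⁻⁶ = 835.399 K.
Area A = 13.8 cm² = 1.38×10⁻³ m².
Then P = σAT⁴ = 5.670×10⁻⁸×1.38×10⁻³×(835.399)⁴ = 38.1 W.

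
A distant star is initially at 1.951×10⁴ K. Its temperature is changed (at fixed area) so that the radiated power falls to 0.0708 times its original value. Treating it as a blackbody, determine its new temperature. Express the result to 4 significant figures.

T₂ ≈ 1.006×10⁴ K

P ∝ T⁴, so T₂/T₁ = (P₂/P₁)^(1/4) = (0.0708)^(1/4) = 0.515832.
T₂ = 1.951×10⁴ × 0.515832 = 1.006×10⁴ K.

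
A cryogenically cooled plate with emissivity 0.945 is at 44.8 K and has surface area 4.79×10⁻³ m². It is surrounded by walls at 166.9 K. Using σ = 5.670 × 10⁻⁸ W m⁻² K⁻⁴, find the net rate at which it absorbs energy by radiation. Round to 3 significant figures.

Area A = 4.79×10⁻³ m².
Net radiated power P_net = εσA(T⁴ − T₀⁴) = 0.945×5.670×10⁻⁸×4.79×10⁻³×(44.8⁴ − 166.9⁴).
T⁴ − T₀⁴ = 4.02821×10⁶ − 7.75935×10⁸ = -7.71907×10⁸ K⁴, so P_net = -0.198 W — negative, meaning a net gain of 0.198 W.

Net gain ≈ 0.198 W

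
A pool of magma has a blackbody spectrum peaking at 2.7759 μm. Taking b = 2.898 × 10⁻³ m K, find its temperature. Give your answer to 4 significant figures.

Wien's law gives T = b/λ_max = (2.898×10⁻³ m·K)/(2.7759×10⁻⁶ m) = 1044 K.

T ≈ 1044 K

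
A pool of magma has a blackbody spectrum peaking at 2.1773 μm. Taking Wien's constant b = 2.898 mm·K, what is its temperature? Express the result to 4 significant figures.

T ≈ 1331 K

Wien's law gives T = b/λ_max = (2.898×10⁻³ m·K)/(2.1773×10⁻⁶ m) = 1331 K.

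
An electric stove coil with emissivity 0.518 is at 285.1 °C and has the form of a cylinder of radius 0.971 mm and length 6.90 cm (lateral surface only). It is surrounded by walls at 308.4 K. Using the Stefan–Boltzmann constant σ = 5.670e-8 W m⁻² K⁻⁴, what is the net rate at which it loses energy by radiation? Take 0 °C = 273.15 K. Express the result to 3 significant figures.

Net loss ≈ 1.09 W

T = 285.1 °C + 273.15 = 558.25 K.
Lateral area A = 2πrL = 2π×9.71×10⁻⁴×0.0690 = 4.20967×10⁻⁴ m².
Net radiated power P_net = εσA(T⁴ − T₀⁴) = 0.518×5.670×10⁻⁸×4.20967×10⁻⁴×(558.25⁴ − 308.4⁴).
T⁴ − T₀⁴ = 9.71214×10¹⁰ − 9.04602×10⁹ = 8.80754×10¹⁰ K⁴, so P_net = 1.09 W.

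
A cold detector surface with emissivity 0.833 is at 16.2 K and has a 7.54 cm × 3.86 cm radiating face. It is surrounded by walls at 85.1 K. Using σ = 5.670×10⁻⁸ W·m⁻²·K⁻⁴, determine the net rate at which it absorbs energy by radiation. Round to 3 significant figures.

Area A = 0.0754 × 0.0386 = 2.91044×10⁻³ m².
Net radiated power P_net = εσA(T⁴ − T₀⁴) = 0.833×5.670×10⁻⁸×2.91044×10⁻³×(16.2⁴ − 85.1⁴).
T⁴ − T₀⁴ = 68874.8 − 5.24467×10⁷ = -5.23778×10⁷ K⁴, so P_net = -7.20×10⁻³ W — negative, meaning a net gain of 7.20×10⁻³ W.

Net gain ≈ 7.20×10⁻³ W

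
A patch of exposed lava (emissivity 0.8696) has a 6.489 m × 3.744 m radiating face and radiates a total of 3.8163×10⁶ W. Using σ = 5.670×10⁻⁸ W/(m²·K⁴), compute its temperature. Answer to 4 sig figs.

T ≈ 1336 K

Area A = 6.489 × 3.744 = 24.2948 m².
P = εσAT⁴ ⇒ T = (P/(εσA))^(1/4) = (3.8163×10⁶/(0.8696×5.670×10⁻⁸×24.2948))^(1/4) = 1336 K.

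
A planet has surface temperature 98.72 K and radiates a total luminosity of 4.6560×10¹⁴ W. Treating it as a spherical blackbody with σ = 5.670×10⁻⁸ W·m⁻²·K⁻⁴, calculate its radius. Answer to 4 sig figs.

R ≈ 2.623×10⁶ m

L = 4πR²σT⁴ ⇒ R = √(L/(4πσT⁴)).
σT⁴ = 5.38522 W/m², so R = √(4.6560×10¹⁴/(4π×5.38522)) = 2.623×10⁶ m.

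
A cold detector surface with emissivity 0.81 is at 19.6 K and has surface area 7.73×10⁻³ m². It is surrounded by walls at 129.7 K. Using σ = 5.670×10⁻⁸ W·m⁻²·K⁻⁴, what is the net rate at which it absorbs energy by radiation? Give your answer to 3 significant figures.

Area A = 7.73×10⁻³ m².
Net radiated power P_net = εσA(T⁴ − T₀⁴) = 0.81×5.670×10⁻⁸×7.73×10⁻³×(19.6⁴ − 129.7⁴).
T⁴ − T₀⁴ = 1.47579×10⁵ − 2.82983×10⁸ = -2.82835×10⁸ K⁴, so P_net = -0.100 W — negative, meaning a net gain of 0.100 W.

Net gain ≈ 0.100 W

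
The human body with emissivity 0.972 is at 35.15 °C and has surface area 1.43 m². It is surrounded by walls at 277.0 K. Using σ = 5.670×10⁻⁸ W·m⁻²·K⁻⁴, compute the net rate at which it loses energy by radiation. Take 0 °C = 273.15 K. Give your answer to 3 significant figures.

T = 35.15 °C + 273.15 = 308.30 K.
Area A = 1.43 m².
Net radiated power P_net = εσA(T⁴ − T₀⁴) = 0.972×5.670×10⁻⁸×1.43×(308.30⁴ − 277.0⁴).
T⁴ − T₀⁴ = 9.03429×10⁹ − 5.88734×10⁹ = 3.14695×10⁹ K⁴, so P_net = 248 W.

Net loss ≈ 248 W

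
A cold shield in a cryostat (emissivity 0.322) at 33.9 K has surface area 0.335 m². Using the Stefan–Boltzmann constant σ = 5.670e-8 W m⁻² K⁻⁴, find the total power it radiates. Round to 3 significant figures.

Area A = 0.335 m².
P = εσAT⁴ = 0.322 × 5.670×10⁻⁸ × 0.335 × (33.9)⁴ = 8.08×10⁻³ W.

P ≈ 8.08×10⁻³ W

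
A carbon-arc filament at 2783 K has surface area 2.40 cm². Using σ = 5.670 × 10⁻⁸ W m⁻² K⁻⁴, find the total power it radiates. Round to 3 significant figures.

P ≈ 816 W

Area A = 2.40 cm² = 2.40×10⁻⁴ m².
P = σAT⁴ = 5.670×10⁻⁸ × 2.40×10⁻⁴ × (2783)⁴ = 816 W.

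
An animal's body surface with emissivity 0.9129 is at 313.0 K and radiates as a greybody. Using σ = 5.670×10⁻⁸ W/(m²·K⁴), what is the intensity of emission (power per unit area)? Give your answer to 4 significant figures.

Stefan–Boltzmann: I = εσT⁴ = 0.9129 × 5.670×10⁻⁸ × (313.0)⁴ = 496.8 W/m².

I ≈ 496.8 W/m²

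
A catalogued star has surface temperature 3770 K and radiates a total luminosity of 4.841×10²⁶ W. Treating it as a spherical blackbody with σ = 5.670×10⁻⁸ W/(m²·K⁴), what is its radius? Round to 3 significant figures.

R ≈ 1.83×10⁹ m

L = 4πR²σT⁴ ⇒ R = √(L/(4πσT⁴)).
σT⁴ = 1.14538×10⁷ W/m², so R = √(4.841×10²⁶/(4π×1.14538×10⁷)) = 1.83×10⁹ m.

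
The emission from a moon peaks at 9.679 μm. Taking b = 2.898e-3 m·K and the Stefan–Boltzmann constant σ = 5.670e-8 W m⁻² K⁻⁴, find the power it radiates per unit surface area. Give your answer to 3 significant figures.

Wien's law: T = b/λ_max = 2.898×10⁻³/9.679×10⁻⁶ = 299.411 K.
Then I = σT⁴ = 5.670×10⁻⁸×(299.411)⁴ = 456 W/m².

I ≈ 456 W/m²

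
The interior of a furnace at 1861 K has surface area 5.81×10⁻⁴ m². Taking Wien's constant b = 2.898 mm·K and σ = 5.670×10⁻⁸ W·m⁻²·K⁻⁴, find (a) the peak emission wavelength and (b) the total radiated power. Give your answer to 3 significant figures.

(a) λ_max = b/T = 2.898×10⁻³/1861 = 1.557×10⁻⁶ m = 1.56 μm.
Area A = 5.81×10⁻⁴ m².
(b) P = σAT⁴ = 5.670×10⁻⁸×5.81×10⁻⁴×(1861)⁴ = 395 W.

λ_max ≈ 1.56 μm; P ≈ 395 W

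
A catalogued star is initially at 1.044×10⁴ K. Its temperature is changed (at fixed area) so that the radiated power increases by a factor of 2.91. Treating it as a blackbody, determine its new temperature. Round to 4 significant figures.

P ∝ T⁴, so T₂/T₁ = (P₂/P₁)^(1/4) = (2.91)^(1/4) = 1.30609.
T₂ = 1.044×10⁴ × 1.30609 = 1.364×10⁴ K.

T₂ ≈ 1.364×10⁴ K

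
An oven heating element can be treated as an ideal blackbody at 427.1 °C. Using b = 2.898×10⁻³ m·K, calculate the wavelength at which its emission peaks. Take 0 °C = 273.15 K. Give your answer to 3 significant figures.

T = 427.1 °C + 273.15 = 700.25 K.
Wien's displacement law: λ_max = b/T = (2.898×10⁻³ m·K)/(700.25 K) = 4.139×10⁻⁶ m.
That is 4.14 μm, in the infrared range.

λ_max ≈ 4.14 μm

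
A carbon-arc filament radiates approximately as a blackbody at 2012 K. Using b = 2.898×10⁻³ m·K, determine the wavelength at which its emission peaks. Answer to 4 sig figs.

λ_max ≈ 1.440 μm

Wien's displacement law: λ_max = b/T = (2.898×10⁻³ m·K)/(2012 K) = 1.4404×10⁻⁶ m.
That is 1.440 μm, in the infrared range.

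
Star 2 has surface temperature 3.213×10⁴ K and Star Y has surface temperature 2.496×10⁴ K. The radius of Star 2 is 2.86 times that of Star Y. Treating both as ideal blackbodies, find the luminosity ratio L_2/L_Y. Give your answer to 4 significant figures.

L_2/L_Y ≈ 22.46

L ∝ R²T⁴, so L_2/L_Y = (R_2/R_Y)²(T_2/T_Y)⁴ = (2.86)² × (3.213×10⁴/2.496×10⁴)⁴ = 8.1796 × 2.74577 = 22.46.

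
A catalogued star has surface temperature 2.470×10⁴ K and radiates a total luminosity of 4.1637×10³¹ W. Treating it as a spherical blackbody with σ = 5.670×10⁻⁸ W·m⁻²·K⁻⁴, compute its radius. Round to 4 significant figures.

R ≈ 1.253×10¹⁰ m

L = 4πR²σT⁴ ⇒ R = √(L/(4πσT⁴)).
σT⁴ = 2.11043×10¹⁰ W/m², so R = √(4.1637×10³¹/(4π×2.11043×10¹⁰)) = 1.253×10¹⁰ m.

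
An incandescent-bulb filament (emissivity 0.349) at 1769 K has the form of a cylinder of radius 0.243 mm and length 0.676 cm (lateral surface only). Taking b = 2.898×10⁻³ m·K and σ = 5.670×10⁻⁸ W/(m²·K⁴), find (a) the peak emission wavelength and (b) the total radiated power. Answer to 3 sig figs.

(a) λ_max = b/T = 2.898×10⁻³/1769 = 1.638×10⁻⁶ m = 1.64 μm.
Lateral area A = 2πrL = 2π×2.43×10⁻⁴×6.76×10⁻³ = 1.03213×10⁻⁵ m².
(b) P = εσAT⁴ = 0.349×5.670×10⁻⁸×1.03213×10⁻⁵×(1769)⁴ = 2.00 W.

λ_max ≈ 1.64 μm; P ≈ 2.00 W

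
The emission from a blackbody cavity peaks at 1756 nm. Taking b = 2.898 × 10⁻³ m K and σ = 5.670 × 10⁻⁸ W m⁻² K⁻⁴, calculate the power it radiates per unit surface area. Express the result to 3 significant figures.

I ≈ 4.21×10⁵ W/m²

Wien's law: T = b/λ_max = 2.898×10⁻³/1.756×10⁻⁶ = 1650.34 K.
Then I = σT⁴ = 5.670×10⁻⁸×(1650.34)⁴ = 4.21×10⁵ W/m².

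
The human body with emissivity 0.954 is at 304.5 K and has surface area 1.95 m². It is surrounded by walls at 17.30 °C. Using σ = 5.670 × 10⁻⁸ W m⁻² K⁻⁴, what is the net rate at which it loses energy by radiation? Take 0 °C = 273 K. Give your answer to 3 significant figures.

Surroundings: T = 17.30 °C + 273 = 290.30 K.
Area A = 1.95 m².
Net radiated power P_net = εσA(T⁴ − T₀⁴) = 0.954×5.670×10⁻⁸×1.95×(304.5⁴ − 290.30⁴).
T⁴ − T₀⁴ = 8.59704×10⁹ − 7.10212×10⁹ = 1.49492×10⁹ K⁴, so P_net = 158 W.

Net loss ≈ 158 W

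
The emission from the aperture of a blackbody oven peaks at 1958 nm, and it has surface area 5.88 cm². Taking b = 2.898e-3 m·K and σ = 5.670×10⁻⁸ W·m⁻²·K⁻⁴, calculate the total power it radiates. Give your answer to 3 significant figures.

Wien's law: T = b/λ_max = 2.898×10⁻³/1.958×10⁻⁶ = 1480.08 K.
Area A = 5.88 cm² = 5.88×10⁻⁴ m².
Then P = σAT⁴ = 5.670×10⁻⁸×5.88×10⁻⁴×(1480.08)⁴ = 160 W.

P ≈ 160 W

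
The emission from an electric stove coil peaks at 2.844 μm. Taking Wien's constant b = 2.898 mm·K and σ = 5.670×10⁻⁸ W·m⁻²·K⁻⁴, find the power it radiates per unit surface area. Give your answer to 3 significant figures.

Wien's law: T = b/λ_max = 2.898×10⁻³/2.844×10⁻⁶ = 1018.99 K.
Then I = σT⁴ = 5.670×10⁻⁸×(1018.99)⁴ = 6.11×10⁴ W/m².

I ≈ 6.11×10⁴ W/m²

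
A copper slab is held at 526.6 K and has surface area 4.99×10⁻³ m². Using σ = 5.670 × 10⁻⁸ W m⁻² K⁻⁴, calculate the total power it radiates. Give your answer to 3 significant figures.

Area A = 4.99×10⁻³ m².
P = σAT⁴ = 5.670×10⁻⁸ × 4.99×10⁻³ × (526.6)⁴ = 21.8 W.

P ≈ 21.8 W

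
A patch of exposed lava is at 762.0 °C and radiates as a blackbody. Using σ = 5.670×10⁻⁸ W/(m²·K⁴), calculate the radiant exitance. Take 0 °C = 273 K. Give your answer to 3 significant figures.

T = 762.0 °C + 273 = 1035.0 K.
Stefan–Boltzmann: I = σT⁴ = 5.670×10⁻⁸ × (1035.0)⁴ = 6.51×10⁴ W/m².

I ≈ 6.51×10⁴ W/m²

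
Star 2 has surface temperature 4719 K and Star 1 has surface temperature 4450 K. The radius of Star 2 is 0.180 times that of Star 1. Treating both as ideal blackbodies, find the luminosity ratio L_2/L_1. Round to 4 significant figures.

L_2/L_1 ≈ 0.04097

L ∝ R²T⁴, so L_2/L_1 = (R_2/R_1)²(T_2/T_1)⁴ = (0.180)² × (4719/4450)⁴ = 0.0324 × 1.26462 = 0.04097.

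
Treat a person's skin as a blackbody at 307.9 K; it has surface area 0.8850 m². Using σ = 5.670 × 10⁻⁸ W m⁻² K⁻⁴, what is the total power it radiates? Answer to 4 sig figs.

P ≈ 451.0 W

Area A = 0.8850 m².
P = σAT⁴ = 5.670×10⁻⁸ × 0.8850 × (307.9)⁴ = 451.0 W.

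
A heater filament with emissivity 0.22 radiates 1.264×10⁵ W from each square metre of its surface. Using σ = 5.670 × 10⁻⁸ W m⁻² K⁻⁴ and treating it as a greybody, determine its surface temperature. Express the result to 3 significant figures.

I = εσT⁴, so T = (I/εσ)^(1/4) = (1.264×10⁵/(0.22×5.670×10⁻⁸))^(1/4) = 1.78×10³ K.

T ≈ 1.78×10³ K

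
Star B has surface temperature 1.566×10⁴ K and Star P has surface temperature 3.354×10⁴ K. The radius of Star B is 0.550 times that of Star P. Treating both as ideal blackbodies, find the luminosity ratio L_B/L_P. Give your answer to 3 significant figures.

L_B/L_P ≈ 0.0144

L ∝ R²T⁴, so L_B/L_P = (R_B/R_P)²(T_B/T_P)⁴ = (0.550)² × (1.566×10⁴/3.354×10⁴)⁴ = 0.3025 × 0.0475242 = 0.0144.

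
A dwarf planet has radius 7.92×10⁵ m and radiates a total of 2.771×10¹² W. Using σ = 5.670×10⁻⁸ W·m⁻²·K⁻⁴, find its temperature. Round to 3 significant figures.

Surface area A = 4πR² = 4π(7.92×10⁵ m)² = 7.88243×10¹² m².
P = σAT⁴ ⇒ T = (P/(σA))^(1/4) = (2.771×10¹²/(5.670×10⁻⁸×7.88243×10¹²))^(1/4) = 49.9 K.

T ≈ 49.9 K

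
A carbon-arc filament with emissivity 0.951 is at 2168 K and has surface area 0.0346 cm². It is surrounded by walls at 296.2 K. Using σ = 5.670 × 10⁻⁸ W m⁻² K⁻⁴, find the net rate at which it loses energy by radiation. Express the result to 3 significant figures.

Area A = 0.0346 cm² = 3.46×10⁻⁶ m².
Net radiated power P_net = εσA(T⁴ − T₀⁴) = 0.951×5.670×10⁻⁸×3.46×10⁻⁶×(2168⁴ − 296.2⁴).
T⁴ − T₀⁴ = 2.20921×10¹³ − 7.69733×10⁹ = 2.20844×10¹³ K⁴, so P_net = 4.12 W.

Net loss ≈ 4.12 W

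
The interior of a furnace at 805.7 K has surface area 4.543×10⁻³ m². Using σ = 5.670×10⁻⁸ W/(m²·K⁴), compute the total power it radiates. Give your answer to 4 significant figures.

P ≈ 108.5 W

Area A = 4.543×10⁻³ m².
P = σAT⁴ = 5.670×10⁻⁸ × 4.543×10⁻³ × (805.7)⁴ = 108.5 W.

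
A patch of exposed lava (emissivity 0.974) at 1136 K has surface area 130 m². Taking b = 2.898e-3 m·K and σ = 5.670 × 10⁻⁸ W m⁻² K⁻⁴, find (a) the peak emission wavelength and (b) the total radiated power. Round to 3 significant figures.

λ_max ≈ 2.55 μm; P ≈ 1.20×10⁷ W

(a) λ_max = b/T = 2.898×10⁻³/1136 = 2.551×10⁻⁶ m = 2.55 μm.
Area A = 130 m².
(b) P = εσAT⁴ = 0.974×5.670×10⁻⁸×130×(1136)⁴ = 1.20×10⁷ W.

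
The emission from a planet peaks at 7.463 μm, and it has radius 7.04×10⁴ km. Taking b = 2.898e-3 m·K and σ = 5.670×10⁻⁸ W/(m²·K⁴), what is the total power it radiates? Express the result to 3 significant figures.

P ≈ 8.03×10¹⁹ W

Wien's law: T = b/λ_max = 2.898×10⁻³/7.463×10⁻⁶ = 388.316 K.
Surface area A = 4πR² = 4π(7.04×10⁷ m)² = 6.22809×10¹⁶ m².
Then P = σAT⁴ = 5.670×10⁻⁸×6.22809×10¹⁶×(388.316)⁴ = 8.03×10¹⁹ W.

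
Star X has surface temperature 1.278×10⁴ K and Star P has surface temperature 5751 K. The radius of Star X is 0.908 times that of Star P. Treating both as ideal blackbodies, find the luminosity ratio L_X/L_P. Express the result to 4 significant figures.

L_X/L_P ≈ 20.11

L ∝ R²T⁴, so L_X/L_P = (R_X/R_P)²(T_X/T_P)⁴ = (0.908)² × (1.278×10⁴/5751)⁴ = 0.824464 × 24.3865 = 20.11.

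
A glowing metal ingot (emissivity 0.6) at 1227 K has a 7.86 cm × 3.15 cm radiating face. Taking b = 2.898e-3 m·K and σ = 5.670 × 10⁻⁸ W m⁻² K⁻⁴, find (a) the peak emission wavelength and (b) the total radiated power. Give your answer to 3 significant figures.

λ_max ≈ 2.36 μm; P ≈ 191 W

(a) λ_max = b/T = 2.898×10⁻³/1227 = 2.362×10⁻⁶ m = 2.36 μm.
Area A = 0.0786 × 0.0315 = 2.4759×10⁻³ m².
(b) P = εσAT⁴ = 0.6×5.670×10⁻⁸×2.4759×10⁻³×(1227)⁴ = 191 W.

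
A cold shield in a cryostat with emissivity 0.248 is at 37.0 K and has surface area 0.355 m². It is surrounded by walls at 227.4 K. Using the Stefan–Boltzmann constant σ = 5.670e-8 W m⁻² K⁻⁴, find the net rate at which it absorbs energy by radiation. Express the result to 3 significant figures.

Net gain ≈ 13.3 W

Area A = 0.355 m².
Net radiated power P_net = εσA(T⁴ − T₀⁴) = 0.248×5.670×10⁻⁸×0.355×(37.0⁴ − 227.4⁴).
T⁴ − T₀⁴ = 1.87416×10⁶ − 2.67400×10⁹ = -2.67213×10⁹ K⁴, so P_net = -13.3 W — negative, meaning a net gain of 13.3 W.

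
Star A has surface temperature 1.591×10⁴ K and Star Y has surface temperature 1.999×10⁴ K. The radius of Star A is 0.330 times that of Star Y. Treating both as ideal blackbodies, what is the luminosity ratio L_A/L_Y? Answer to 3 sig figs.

L ∝ R²T⁴, so L_A/L_Y = (R_A/R_Y)²(T_A/T_Y)⁴ = (0.330)² × (1.591×10⁴/1.999×10⁴)⁴ = 0.1089 × 0.401263 = 0.0437.

L_A/L_Y ≈ 0.0437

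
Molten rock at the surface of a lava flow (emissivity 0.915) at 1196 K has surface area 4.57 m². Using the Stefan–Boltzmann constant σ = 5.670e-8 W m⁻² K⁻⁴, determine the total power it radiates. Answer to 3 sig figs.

P ≈ 4.85×10⁵ W

Area A = 4.57 m².
P = εσAT⁴ = 0.915 × 5.670×10⁻⁸ × 4.57 × (1196)⁴ = 4.85×10⁵ W.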